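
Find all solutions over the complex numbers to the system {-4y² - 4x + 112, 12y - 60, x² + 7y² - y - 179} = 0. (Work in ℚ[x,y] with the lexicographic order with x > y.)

{(3, 5)}

Compute a lex Gröbner basis by Buchberger's algorithm.
f_1 = -4x - 4y² + 112, LT = x.
f_2 = 12y - 60, LT = y.
f_3 = x² + 7y² - y - 179, LT = x².

The S-polynomials (S(f_1,f_2), S(f_1,f_3), S(f_2,f_3)) all reduce to 0 modulo the current basis, so we have a Gröbner basis.
Inter-reduce: drop elements whose leading term is divisible by another's, tail-reduce, and make monic.
Reduced Gröbner basis: {x - 3, y - 5}.

Since the basis is lex-ordered, y - 5 is univariate in y. Its roots are {5}. Back-substituting each root into the other basis elements fixes the other coordinates.
  y = 5: the earlier basis element becomes x - 3 = 0, giving x = 3 — point (3, 5).
This is the nonlinear analogue of row-reducing a linear system.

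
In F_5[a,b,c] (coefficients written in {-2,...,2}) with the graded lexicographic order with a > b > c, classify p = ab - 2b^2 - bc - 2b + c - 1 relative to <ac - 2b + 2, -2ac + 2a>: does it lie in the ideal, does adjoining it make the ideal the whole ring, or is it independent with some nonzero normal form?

First compute the reduced Gröbner basis of I by Buchberger's algorithm.
f_1 = ac - 2b + 2, LT = ac.
f_2 = -2ac + 2a, LT = ac.

S(f_1,f_2): lcm = ac. S = a - 2b + 2.
  reduce S modulo (f_1, f_2):
  remainder a - 2b + 2 ≠ 0; add h_3 = a - 2b + 2 to the basis.

S(f_1,h_3): lcm = ac. S = 2bc - 2b - 2c + 2.
  reduce S modulo (f_1, f_2, h_3):
  remainder 2bc - 2b - 2c + 2 ≠ 0; add h_4 = 2bc - 2b - 2c + 2 to the basis.

The other S-polynomials (S(f_2,h_3), S(f_1,h_4), S(f_2,h_4), S(h_3,h_4)) all reduce to 0 modulo the current basis, so we have a Gröbner basis.
Inter-reduce: drop elements whose leading term is divisible by another's, tail-reduce, and make monic.
Reduced Gröbner basis: {bc - b - c + 1, a - 2b + 2}.
Label its elements g_1 = bc - b - c + 1, g_2 = a - 2b + 2.

Reduce p = ab - 2b^2 - bc - 2b + c - 1 modulo G:
  leading term ab: subtract (b)·g_2 from ab - 2b^2 - bc - 2b + c - 1 → -bc + b + c - 1
  leading term bc: subtract (-1)·g_1 from -bc + b + c - 1 → 0
  normal form = 0.
Since the normal form is 0, p ∈ I.

ab - 2b^2 - bc - 2b + c - 1 lies in I (it reduces to 0).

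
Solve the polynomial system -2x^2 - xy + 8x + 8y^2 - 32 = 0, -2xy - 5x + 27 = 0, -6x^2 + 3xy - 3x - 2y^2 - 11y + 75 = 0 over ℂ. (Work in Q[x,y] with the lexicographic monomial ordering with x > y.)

{(3, 2)}

Compute a lex Gröbner basis by Buchberger's algorithm.
f_1 = -2x^2 - xy + 8x + 8y^2 - 32, LT = x^2.
f_2 = -2xy - 5x + 27, LT = xy.
f_3 = -6x^2 + 3xy - 3x - 2y^2 - 11y + 75, LT = x^2.

S(f_1,f_2): lcm = x^2y. S = -5/2x^2 + 1/2xy^2 - 4xy + 27/2x - 4y^3 + 16y.
  leading term x^2: subtract (5/4)·f_1 from -5/2x^2 + 1/2xy^2 - 4xy + 27/2x - 4y^3 + 16y → 1/2xy^2 - 11/4xy + 7/2x - 4y^3 - 10y^2 + 16y + 40
  leading term xy^2: subtract (-1/4y)·f_2 from 1/2xy^2 - 11/4xy + 7/2x - 4y^3 - 10y^2 + 16y + 40 → -4xy + 7/2x - 4y^3 - 10y^2 + 91/4y + 40
  leading term xy: subtract (2)·f_2 from -4xy + 7/2x - 4y^3 - 10y^2 + 91/4y + 40 → 27/2x - 4y^3 - 10y^2 + 91/4y - 14
  leading term x: no divisor's leading term divides it; move 27/2x to the remainder.
  leading term y^3: no divisor's leading term divides it; move -4y^3 to the remainder.
  leading term y^2: no divisor's leading term divides it; move -10y^2 to the remainder.
  leading term y: no divisor's leading term divides it; move 91/4y to the remainder.
  leading term 1: no divisor's leading term divides it; move -14 to the remainder.
  remainder 27/2x - 4y^3 - 10y^2 + 91/4y - 14 ≠ 0; add h_4 = 27/2x - 4y^3 - 10y^2 + 91/4y - 14 to the basis.

S(f_1,f_3): lcm = x^2. S = xy - 9/2x - 13/3y^2 - 11/6y + 57/2.
  leading term xy: subtract (-1/2)·f_2 from xy - 9/2x - 13/3y^2 - 11/6y + 57/2 → -7x - 13/3y^2 - 11/6y + 42
  leading term x: subtract (-14/27)·h_4 from -7x - 13/3y^2 - 11/6y + 42 → -56/27y^3 - 257/27y^2 + 269/27y + 938/27
  leading term y^3: no divisor's leading term divides it; move -56/27y^3 to the remainder.
  leading term y^2: no divisor's leading term divides it; move -257/27y^2 to the remainder.
  leading term y: no divisor's leading term divides it; move 269/27y to the remainder.
  leading term 1: no divisor's leading term divides it; move 938/27 to the remainder.
  remainder -56/27y^3 - 257/27y^2 + 269/27y + 938/27 ≠ 0; add h_5 = -56/27y^3 - 257/27y^2 + 269/27y + 938/27 to the basis.

S(f_2,f_3): lcm = x^2y. S = 5/2x^2 + 1/2xy^2 - 1/2xy - 27/2x - 1/3y^3 - 11/6y^2 + 25/2y.
  leading term x^2: subtract (-5/4)·f_1 from 5/2x^2 + 1/2xy^2 - 1/2xy - 27/2x - 1/3y^3 - 11/6y^2 + 25/2y → 1/2xy^2 - 7/4xy - 7/2x - 1/3y^3 + 49/6y^2 + 25/2y - 40
  leading term xy^2: subtract (-1/4y)·f_2 from 1/2xy^2 - 7/4xy - 7/2x - 1/3y^3 + 49/6y^2 + 25/2y - 40 → -3xy - 7/2x - 1/3y^3 + 49/6y^2 + 77/4y - 40
  leading term xy: subtract (3/2)·f_2 from -3xy - 7/2x - 1/3y^3 + 49/6y^2 + 77/4y - 40 → 4x - 1/3y^3 + 49/6y^2 + 77/4y - 161/2
  leading term x: subtract (8/27)·h_4 from 4x - 1/3y^3 + 49/6y^2 + 77/4y - 161/2 → 23/27y^3 + 601/54y^2 + 1351/108y - 4123/54
  leading term y^3: subtract (-23/56)·h_5 from 23/27y^3 + 601/54y^2 + 1351/108y - 4123/54 → 1213/168y^2 + 2789/168y - 745/12
  leading term y^2: no divisor's leading term divides it; move 1213/168y^2 to the remainder.
  leading term y: no divisor's leading term divides it; move 2789/168y to the remainder.
  leading term 1: no divisor's leading term divides it; move -745/12 to the remainder.
  remainder 1213/168y^2 + 2789/168y - 745/12 ≠ 0; add h_6 = 1213/168y^2 + 2789/168y - 745/12 to the basis.

S(f_2,h_5): lcm = xy^3. S = -117/56xy^2 + 269/56xy + 67/4x - 27/2y^2.
  leading term xy^2: subtract (117/112y)·f_2 from -117/56xy^2 + 269/56xy + 67/4x - 27/2y^2 → 1123/112xy + 67/4x - 27/2y^2 - 3159/112y
  leading term xy: subtract (-1123/224)·f_2 from 1123/112xy + 67/4x - 27/2y^2 - 3159/112y → -1863/224x - 27/2y^2 - 3159/112y + 30321/224
  leading term x: subtract (-69/112)·h_4 from -1863/224x - 27/2y^2 - 3159/112y + 30321/224 → -69/28y^3 - 1101/56y^2 - 6357/448y + 28389/224
  leading term y^3: subtract (1863/1568)·h_5 from -69/28y^3 - 1101/56y^2 - 6357/448y + 28389/224 → -13095/1568y^2 - 81621/3136y + 19143/224
  leading term y^2: subtract (-39285/33964)·h_6 from -13095/1568y^2 - 81621/3136y + 19143/224 → -3708909/543424y + 3708909/271712
  leading term y: no divisor's leading term divides it; move -3708909/543424y to the remainder.
  leading term 1: no divisor's leading term divides it; move 3708909/271712 to the remainder.
  remainder -3708909/543424y + 3708909/271712 ≠ 0; add h_7 = -3708909/543424y + 3708909/271712 to the basis.

The other S-polynomials (S(f_1,h_4), S(f_2,h_4), S(f_3,h_4), S(f_1,h_5), S(f_3,h_5), S(h_4,h_5), S(f_1,h_6), S(f_2,h_6), S(f_3,h_6), S(h_4,h_6), S(h_5,h_6), S(f_1,h_7), S(f_2,h_7), S(f_3,h_7), S(h_4,h_7), S(h_5,h_7), S(h_6,h_7)) all reduce to 0 modulo the current basis, so we have a Gröbner basis.
Inter-reduce: drop elements whose leading term is divisible by another's, tail-reduce, and make monic.
Reduced Gröbner basis: {x - 3, y - 2}.

The lex basis is triangular: the last element involves only y. Solving y - 2 = 0 gives y ∈ {2}; substituting each value into the earlier elements determines the remaining variables.
  y = 2: the earlier basis element becomes x - 3 = 0, giving x = 3 — point (3, 2).
Zero-dimensionality of the ideal guarantees finitely many solutions over ℂ.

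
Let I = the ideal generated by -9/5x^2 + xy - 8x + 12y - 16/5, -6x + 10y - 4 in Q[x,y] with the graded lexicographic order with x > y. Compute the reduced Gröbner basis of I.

This is the nonlinear analogue of row-reducing a linear system.

f_1 = -9/5x^2 + xy - 8x + 12y - 16/5, LT = x^2.
f_2 = -6x + 10y - 4, LT = x.

S(f_1,f_2): lcm = x^2. S = 10/9xy + 34/9x - 20/3y + 16/9.
  leading term xy: subtract (-5/27y)·f_2 from 10/9xy + 34/9x - 20/3y + 16/9 → 50/27y^2 + 34/9x - 200/27y + 16/9
  leading term y^2: no divisor's leading term divides it; move 50/27y^2 to the remainder.
  leading term x: subtract (-17/27)·f_2 from 34/9x - 200/27y + 16/9 → -10/9y - 20/27
  leading term y: no divisor's leading term divides it; move -10/9y to the remainder.
  leading term 1: no divisor's leading term divides it; move -20/27 to the remainder.
  remainder 50/27y^2 - 10/9y - 20/27 ≠ 0; add g_3 = 50/27y^2 - 10/9y - 20/27 to the basis.

The other S-polynomials (S(f_1,g_3), S(f_2,g_3)) all reduce to 0 modulo the current basis, so we have a Gröbner basis.
Inter-reduce: drop elements whose leading term is divisible by another's, tail-reduce, and make monic.

G = {y^2 - 3/5y - 2/5, x - 5/3y + 2/3}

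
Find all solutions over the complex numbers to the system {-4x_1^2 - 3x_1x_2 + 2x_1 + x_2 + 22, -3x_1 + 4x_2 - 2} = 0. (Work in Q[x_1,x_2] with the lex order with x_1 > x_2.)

{(-9/5, -17/20), (2, 2)}

Compute a lex Gröbner basis by Buchberger's algorithm.
f_1 = -4x_1^2 - 3x_1x_2 + 2x_1 + x_2 + 22, LT = x_1^2.
f_2 = -3x_1 + 4x_2 - 2, LT = x_1.

S(f_1,f_2): lcm = x_1^2. S = 25/12x_1x_2 - 7/6x_1 - 1/4x_2 - 11/2.
  leading term x_1x_2: subtract (-25/36x_2)·f_2 from 25/12x_1x_2 - 7/6x_1 - 1/4x_2 - 11/2 → -7/6x_1 + 25/9x_2^2 - 59/36x_2 - 11/2
  leading term x_1: subtract (7/18)·f_2 from -7/6x_1 + 25/9x_2^2 - 59/36x_2 - 11/2 → 25/9x_2^2 - 115/36x_2 - 85/18
  leading term x_2^2: no divisor's leading term divides it; move 25/9x_2^2 to the remainder.
  leading term x_2: no divisor's leading term divides it; move -115/36x_2 to the remainder.
  leading term 1: no divisor's leading term divides it; move -85/18 to the remainder.
  remainder 25/9x_2^2 - 115/36x_2 - 85/18 ≠ 0; add h_3 = 25/9x_2^2 - 115/36x_2 - 85/18 to the basis.

The other S-polynomials (S(f_1,h_3), S(f_2,h_3)) all reduce to 0 modulo the current basis, so we have a Gröbner basis.
Inter-reduce: drop elements whose leading term is divisible by another's, tail-reduce, and make monic.
Reduced Gröbner basis: {x_1 - 4/3x_2 + 2/3, x_2^2 - 23/20x_2 - 17/10}.

Since the basis is lex-ordered, x_2^2 - 23/20x_2 - 17/10 is univariate in x_2. Its roots are {-17/20, 2}. Back-substituting each root into the other basis elements fixes the other coordinates.
  x_2 = -17/20: the earlier basis element becomes x_1 + 9/5 = 0, giving x_1 = -9/5 — point (-9/5, -17/20).
  x_2 = 2: the earlier basis element becomes x_1 - 2 = 0, giving x_1 = 2 — point (2, 2).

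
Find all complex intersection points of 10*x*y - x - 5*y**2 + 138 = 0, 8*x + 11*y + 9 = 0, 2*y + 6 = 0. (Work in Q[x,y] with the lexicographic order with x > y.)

Compute a lex Gröbner basis by Buchberger's algorithm.
f_1 = 10*x*y - x - 5*y**2 + 138, LT = x*y.
f_2 = 8*x + 11*y + 9, LT = x.
f_3 = 2*y + 6, LT = y.

The S-polynomials (S(f_1,f_2), S(f_1,f_3), S(f_2,f_3)) all reduce to 0 modulo the current basis, so we have a Gröbner basis.
Inter-reduce: drop elements whose leading term is divisible by another's, tail-reduce, and make monic.
Reduced Gröbner basis: {x - 3, y + 3}.

A lex Gröbner basis eliminates variables successively. Here y + 3 depends only on y, with roots {-3}; lifting each root through the earlier basis elements recovers the full solutions.
  y = -3: the earlier basis element becomes x - 3 = 0, giving x = 3 — point (3, -3).

{(3, -3)}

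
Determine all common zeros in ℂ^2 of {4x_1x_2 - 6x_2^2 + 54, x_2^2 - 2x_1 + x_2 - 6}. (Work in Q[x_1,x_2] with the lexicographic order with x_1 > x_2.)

Compute a lex Gröbner basis by Buchberger's algorithm.
f_1 = 4x_1x_2 - 6x_2^2 + 54, LT = x_1x_2.
f_2 = -2x_1 + x_2^2 + x_2 - 6, LT = x_1.

S(f_1,f_2): lcm = x_1x_2. S = 1/2x_2^3 - x_2^2 - 3x_2 + 27/2.
  leading term x_2^3: no divisor's leading term divides it; move 1/2x_2^3 to the remainder.
  leading term x_2^2: no divisor's leading term divides it; move -x_2^2 to the remainder.
  leading term x_2: no divisor's leading term divides it; move -3x_2 to the remainder.
  leading term 1: no divisor's leading term divides it; move 27/2 to the remainder.
  remainder 1/2x_2^3 - x_2^2 - 3x_2 + 27/2 ≠ 0; add h_3 = 1/2x_2^3 - x_2^2 - 3x_2 + 27/2 to the basis.

The other S-polynomials (S(f_1,h_3), S(f_2,h_3)) all reduce to 0 modulo the current basis, so we have a Gröbner basis.
Inter-reduce: drop elements whose leading term is divisible by another's, tail-reduce, and make monic.
Reduced Gröbner basis: {x_1 - 1/2x_2^2 - 1/2x_2 + 3, x_2^3 - 2x_2^2 - 6x_2 + 27}.

Since the basis is lex-ordered, x_2^3 - 2x_2^2 - 6x_2 + 27 is univariate in x_2. Its roots are {-3, 5/2 - sqrt(11)*I/2, 5/2 + sqrt(11)*I/2}. Back-substituting each root into the other basis elements fixes the other coordinates.
  x_2 = -3: the earlier basis element becomes x_1 = 0, giving x_1 = 0 — point (0, -3).
  x_2 = 5/2 - sqrt(11)*I/2: the earlier basis element becomes x_1 + 3*sqrt(11)*I/2 = 0, giving x_1 = -3*sqrt(11)*I/2 — point (-3*sqrt(11)*I/2, 5/2 - sqrt(11)*I/2).
  x_2 = 5/2 + sqrt(11)*I/2: the earlier basis element becomes x_1 - 3*sqrt(11)*I/2 = 0, giving x_1 = 3*sqrt(11)*I/2 — point (3*sqrt(11)*I/2, 5/2 + sqrt(11)*I/2).

{(0, -3), (-3*sqrt(11)*I/2, 5/2 - sqrt(11)*I/2), (3*sqrt(11)*I/2, 5/2 + sqrt(11)*I/2)}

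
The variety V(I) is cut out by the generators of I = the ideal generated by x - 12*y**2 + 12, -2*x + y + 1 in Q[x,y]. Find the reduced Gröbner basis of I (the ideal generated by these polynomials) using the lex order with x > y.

f_1 = x - 12*y**2 + 12, LT = x.
f_2 = -2*x + y + 1, LT = x.

S(f_1,f_2): lcm = x. S = -12*y**2 + 1/2*y + 25/2.
  leading term y**2: no divisor's leading term divides it; move -12*y**2 to the remainder.
  leading term y: no divisor's leading term divides it; move 1/2*y to the remainder.
  leading term 1: no divisor's leading term divides it; move 25/2 to the remainder.
  remainder -12*y**2 + 1/2*y + 25/2 ≠ 0; add g_3 = -12*y**2 + 1/2*y + 25/2 to the basis.

The other S-polynomials (S(f_1,g_3), S(f_2,g_3)) all reduce to 0 modulo the current basis, so we have a Gröbner basis.
Inter-reduce: drop elements whose leading term is divisible by another's, tail-reduce, and make monic.

G = {x - 1/2*y - 1/2, y**2 - 1/24*y - 25/24}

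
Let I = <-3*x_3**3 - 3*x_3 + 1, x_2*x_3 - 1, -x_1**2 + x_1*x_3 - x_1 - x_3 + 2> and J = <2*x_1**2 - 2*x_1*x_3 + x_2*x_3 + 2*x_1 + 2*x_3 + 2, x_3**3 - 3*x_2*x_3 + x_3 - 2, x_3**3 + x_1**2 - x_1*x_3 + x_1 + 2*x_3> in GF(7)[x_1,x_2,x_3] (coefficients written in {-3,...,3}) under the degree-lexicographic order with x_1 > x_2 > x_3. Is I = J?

Since reduced Gröbner bases are canonical representatives of ideals under a given ordering, it suffices to compute and compare them.
Buchberger on the first generating set:
f_1 = -3*x_3**3 - 3*x_3 + 1, LT = x_3**3.
f_2 = x_2*x_3 - 1, LT = x_2*x_3.
f_3 = -x_1**2 + x_1*x_3 - x_1 - x_3 + 2, LT = x_1**2.

S(f_1,f_2): lcm = x_2*x_3**3. S = x_2*x_3 + x_3**2 + 2*x_2.
  leading term x_2*x_3: subtract (1)·f_2 from x_2*x_3 + x_3**2 + 2*x_2 → x_3**2 + 2*x_2 + 1
  leading term x_3**2: no divisor's leading term divides it; move x_3**2 to the remainder.
  leading term x_2: no divisor's leading term divides it; move 2*x_2 to the remainder.
  leading term 1: no divisor's leading term divides it; move 1 to the remainder.
  remainder x_3**2 + 2*x_2 + 1 ≠ 0; add g_4 = x_3**2 + 2*x_2 + 1 to the basis.

S(f_2,g_4): lcm = x_2*x_3**2. S = -2*x_2**2 - x_2 - x_3.
  leading term x_2**2: no divisor's leading term divides it; move -2*x_2**2 to the remainder.
  leading term x_2: no divisor's leading term divides it; move -x_2 to the remainder.
  leading term x_3: no divisor's leading term divides it; move -x_3 to the remainder.
  remainder -2*x_2**2 - x_2 - x_3 ≠ 0; add g_5 = -2*x_2**2 - x_2 - x_3 to the basis.

The other S-polynomials (S(f_1,f_3), S(f_2,f_3), S(f_1,g_4), S(f_3,g_4), S(f_1,g_5), S(f_2,g_5), S(f_3,g_5), S(g_4,g_5)) all reduce to 0 modulo the current basis, so we have a Gröbner basis.
Inter-reduce: drop elements whose leading term is divisible by another's, tail-reduce, and make monic.
Reduced Gröbner basis: {x_1**2 - x_1*x_3 + x_1 + x_3 - 2, x_2**2 - 3*x_2 - 3*x_3, x_2*x_3 - 1, x_3**2 + 2*x_2 + 1}.

Buchberger on the second generating set:
h_1 = 2*x_1**2 - 2*x_1*x_3 + x_2*x_3 + 2*x_1 + 2*x_3 + 2, LT = x_1**2.
h_2 = x_3**3 - 3*x_2*x_3 + x_3 - 2, LT = x_3**3.
h_3 = x_3**3 + x_1**2 - x_1*x_3 + x_1 + 2*x_3, LT = x_3**3.

S(h_2,h_3): lcm = x_3**3. S = -x_1**2 + x_1*x_3 - 3*x_2*x_3 - x_1 - x_3 - 2.
  leading term x_1**2: subtract (3)·h_1 from -x_1**2 + x_1*x_3 - 3*x_2*x_3 - x_1 - x_3 - 2 → x_2*x_3 - 1
  leading term x_2*x_3: no divisor's leading term divides it; move x_2*x_3 to the remainder.
  leading term 1: no divisor's leading term divides it; move -1 to the remainder.
  remainder x_2*x_3 - 1 ≠ 0; add k_4 = x_2*x_3 - 1 to the basis.

S(h_2,k_4): lcm = x_2*x_3**3. S = -3*x_2**2*x_3 + x_2*x_3 + x_3**2 - 2*x_2.
  leading term x_2**2*x_3: subtract (-3*x_2)·k_4 from -3*x_2**2*x_3 + x_2*x_3 + x_3**2 - 2*x_2 → x_2*x_3 + x_3**2 + 2*x_2
  leading term x_2*x_3: subtract (1)·k_4 from x_2*x_3 + x_3**2 + 2*x_2 → x_3**2 + 2*x_2 + 1
  leading term x_3**2: no divisor's leading term divides it; move x_3**2 to the remainder.
  leading term x_2: no divisor's leading term divides it; move 2*x_2 to the remainder.
  leading term 1: no divisor's leading term divides it; move 1 to the remainder.
  remainder x_3**2 + 2*x_2 + 1 ≠ 0; add k_5 = x_3**2 + 2*x_2 + 1 to the basis.

S(k_4,k_5): lcm = x_2*x_3**2. S = -2*x_2**2 - x_2 - x_3.
  leading term x_2**2: no divisor's leading term divides it; move -2*x_2**2 to the remainder.
  leading term x_2: no divisor's leading term divides it; move -x_2 to the remainder.
  leading term x_3: no divisor's leading term divides it; move -x_3 to the remainder.
  remainder -2*x_2**2 - x_2 - x_3 ≠ 0; add k_6 = -2*x_2**2 - x_2 - x_3 to the basis.

The other S-polynomials (S(h_1,h_2), S(h_1,h_3), S(h_1,k_4), S(h_3,k_4), S(h_1,k_5), S(h_2,k_5), S(h_3,k_5), S(h_1,k_6), S(h_2,k_6), S(h_3,k_6), S(k_4,k_6), S(k_5,k_6)) all reduce to 0 modulo the current basis, so we have a Gröbner basis.
Inter-reduce: drop elements whose leading term is divisible by another's, tail-reduce, and make monic.
Reduced Gröbner basis: {x_1**2 - x_1*x_3 + x_1 + x_3 - 2, x_2**2 - 3*x_2 - 3*x_3, x_2*x_3 - 1, x_3**2 + 2*x_2 + 1}.

The two bases agree; hence the ideals are identical.

Yes, the ideals are equal.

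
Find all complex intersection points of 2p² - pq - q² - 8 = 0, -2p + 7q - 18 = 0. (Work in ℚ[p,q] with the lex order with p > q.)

{(-2, 2), (179/40, 77/20)}

Compute a lex Gröbner basis by Buchberger's algorithm.
f_1 = 2p² - pq - q² - 8, LT = p².
f_2 = -2p + 7q - 18, LT = p.

S(f_1,f_2): lcm = p². S = 3pq - 9p - ½q² - 4.
  leading term pq: subtract (-3/2q)·f_2 from 3pq - 9p - ½q² - 4 → -9p + 10q² - 27q - 4
  leading term p: subtract (9/2)·f_2 from -9p + 10q² - 27q - 4 → 10q² - 117/2q + 77
  leading term q²: no divisor's leading term divides it; move 10q² to the remainder.
  leading term q: no divisor's leading term divides it; move -117/2q to the remainder.
  leading term 1: no divisor's leading term divides it; move 77 to the remainder.
  remainder 10q² - 117/2q + 77 ≠ 0; add h_3 = 10q² - 117/2q + 77 to the basis.

The other S-polynomials (S(f_1,h_3), S(f_2,h_3)) all reduce to 0 modulo the current basis, so we have a Gröbner basis.
Inter-reduce: drop elements whose leading term is divisible by another's, tail-reduce, and make monic.
Reduced Gröbner basis: {p - 7/2q + 9, q² - 117/20q + 77/10}.

The lex basis is triangular: the last element involves only q. Solving q² - 117/20q + 77/10 = 0 gives q ∈ {2, 77/20}; substituting each value into the earlier elements determines the remaining variables.
  q = 2: the earlier basis element becomes p + 2 = 0, giving p = -2 — point (-2, 2).
  q = 77/20: the earlier basis element becomes p - 179/40 = 0, giving p = 179/40 — point (179/40, 77/20).
A lex Gröbner basis triangularizes the system, enabling back-substitution.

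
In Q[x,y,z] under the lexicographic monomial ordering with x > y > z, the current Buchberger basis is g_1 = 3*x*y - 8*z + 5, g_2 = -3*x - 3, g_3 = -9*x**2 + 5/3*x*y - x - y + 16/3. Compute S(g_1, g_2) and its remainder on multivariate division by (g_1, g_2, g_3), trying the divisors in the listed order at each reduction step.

lcm(LM(g_1), LM(g_2)) = x*y.
S = (lcm/LT(g_1))·g_1 − (lcm/LT(g_2))·g_2 = -y - 8/3*z + 5/3.
Reduce S modulo (g_1, g_2, g_3) in that order:
  leading term y: no divisor's leading term divides it; move -y to the remainder.
  leading term z: no divisor's leading term divides it; move -8/3*z to the remainder.
  leading term 1: no divisor's leading term divides it; move 5/3 to the remainder.
The remainder -y - 8/3*z + 5/3 is nonzero, so it would be added as the next basis element.

S(g_1, g_2) = -y - 8/3*z + 5/3; remainder on division = -y - 8/3*z + 5/3.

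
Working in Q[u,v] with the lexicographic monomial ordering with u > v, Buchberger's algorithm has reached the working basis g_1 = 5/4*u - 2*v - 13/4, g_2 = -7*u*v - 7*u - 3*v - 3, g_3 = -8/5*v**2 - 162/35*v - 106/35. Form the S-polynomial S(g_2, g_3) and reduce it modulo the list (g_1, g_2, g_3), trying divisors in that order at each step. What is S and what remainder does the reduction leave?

S(g_2, g_3) = -53/28*u*v - 53/28*u + 3/7*v**2 + 3/7*v; remainder on division = 0.

lcm(LM(g_2), LM(g_3)) = u*v**2.
S = (lcm/LT(g_2))·g_2 − (lcm/LT(g_3))·g_3 = -53/28*u*v - 53/28*u + 3/7*v**2 + 3/7*v.
Reduce S modulo (g_1, g_2, g_3) in that order:
  leading term u*v: subtract (-53/35*v)·g_1 from -53/28*u*v - 53/28*u + 3/7*v**2 + 3/7*v → -53/28*u - 13/5*v**2 - 629/140*v
  leading term u: subtract (-53/35)·g_1 from -53/28*u - 13/5*v**2 - 629/140*v → -13/5*v**2 - 1053/140*v - 689/140
  leading term v**2: subtract (13/8)·g_3 from -13/5*v**2 - 1053/140*v - 689/140 → 0
The remainder is 0, so this S-polynomial contributes no new basis element.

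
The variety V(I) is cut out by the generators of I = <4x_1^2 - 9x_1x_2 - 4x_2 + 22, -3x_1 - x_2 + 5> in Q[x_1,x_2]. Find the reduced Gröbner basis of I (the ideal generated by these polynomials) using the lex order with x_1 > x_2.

G = {x_1 + 1/3x_2 - 5/3, x_2^2 - 211/31x_2 + 298/31}

f_1 = 4x_1^2 - 9x_1x_2 - 4x_2 + 22, LT = x_1^2.
f_2 = -3x_1 - x_2 + 5, LT = x_1.

S(f_1,f_2): lcm = x_1^2. S = -31/12x_1x_2 + 5/3x_1 - x_2 + 11/2.
  reduce S modulo (f_1, f_2):
  remainder 31/36x_2^2 - 211/36x_2 + 149/18 ≠ 0; add g_3 = 31/36x_2^2 - 211/36x_2 + 149/18 to the basis.

The other S-polynomials (S(f_1,g_3), S(f_2,g_3)) all reduce to 0 modulo the current basis, so we have a Gröbner basis.
Inter-reduce: drop elements whose leading term is divisible by another's, tail-reduce, and make monic.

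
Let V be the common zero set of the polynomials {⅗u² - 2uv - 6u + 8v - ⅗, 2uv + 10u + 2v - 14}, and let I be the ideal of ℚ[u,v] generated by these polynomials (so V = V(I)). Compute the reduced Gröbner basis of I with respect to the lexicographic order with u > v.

The reduced Gröbner basis is the canonical form of the ideal for this ordering.

f_1 = ⅗u² - 2uv - 6u + 8v - ⅗, LT = u².
f_2 = 2uv + 10u + 2v - 14, LT = uv.

S(f_1,f_2): lcm = u²v. S = -5u² - 10/3uv² - 11uv + 7u + 40/3v² - v.
  leading term u²: subtract (-25/3)·f_1 from -5u² - 10/3uv² - 11uv + 7u + 40/3v² - v → -10/3uv² - 83/3uv - 43u + 40/3v² + 197/3v - 5
  leading term uv²: subtract (-5/3v)·f_2 from -10/3uv² - 83/3uv - 43u + 40/3v² + 197/3v - 5 → -11uv - 43u + 50/3v² + 127/3v - 5
  leading term uv: subtract (-11/2)·f_2 from -11uv - 43u + 50/3v² + 127/3v - 5 → 12u + 50/3v² + 160/3v - 82
  leading term u: no divisor's leading term divides it; move 12u to the remainder.
  leading term v²: no divisor's leading term divides it; move 50/3v² to the remainder.
  leading term v: no divisor's leading term divides it; move 160/3v to the remainder.
  leading term 1: no divisor's leading term divides it; move -82 to the remainder.
  remainder 12u + 50/3v² + 160/3v - 82 ≠ 0; add g_3 = 12u + 50/3v² + 160/3v - 82 to the basis.

S(f_2,g_3): lcm = uv. S = 5u - 25/18v³ - 40/9v² + 47/6v - 7.
  leading term u: subtract (5/12)·g_3 from 5u - 25/18v³ - 40/9v² + 47/6v - 7 → -25/18v³ - 205/18v² - 259/18v + 163/6
  leading term v³: no divisor's leading term divides it; move -25/18v³ to the remainder.
  leading term v²: no divisor's leading term divides it; move -205/18v² to the remainder.
  leading term v: no divisor's leading term divides it; move -259/18v to the remainder.
  leading term 1: no divisor's leading term divides it; move 163/6 to the remainder.
  remainder -25/18v³ - 205/18v² - 259/18v + 163/6 ≠ 0; add g_4 = -25/18v³ - 205/18v² - 259/18v + 163/6 to the basis.

The other S-polynomials (S(f_1,g_3), S(f_1,g_4), S(f_2,g_4), S(g_3,g_4)) all reduce to 0 modulo the current basis, so we have a Gröbner basis.
Inter-reduce: drop elements whose leading term is divisible by another's, tail-reduce, and make monic.

G = {u + 25/18v² + 40/9v - 41/6, v³ + 41/5v² + 259/25v - 489/25}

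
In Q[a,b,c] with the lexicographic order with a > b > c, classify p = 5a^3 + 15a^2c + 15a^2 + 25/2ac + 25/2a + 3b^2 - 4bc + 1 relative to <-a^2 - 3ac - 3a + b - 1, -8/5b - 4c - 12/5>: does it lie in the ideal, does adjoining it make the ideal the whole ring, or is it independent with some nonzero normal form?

5a^3 + 15a^2c + 15a^2 + 25/2ac + 25/2a + 3b^2 - 4bc + 1 is independent of I; its normal form modulo I is 115/4c^2 + 57/2c + 31/4.

First compute the reduced Gröbner basis of I by Buchberger's algorithm.
f_1 = -a^2 - 3ac - 3a + b - 1, LT = a^2.
f_2 = -8/5b - 4c - 12/5, LT = b.

The S-polynomials (S(f_1,f_2)) all reduce to 0 modulo the current basis, so we have a Gröbner basis.
Inter-reduce: drop elements whose leading term is divisible by another's, tail-reduce, and make monic.
Reduced Gröbner basis: {a^2 + 3ac + 3a + 5/2c + 5/2, b + 5/2c + 3/2}.
Label its elements g_1 = a^2 + 3ac + 3a + 5/2c + 5/2, g_2 = b + 5/2c + 3/2.

Reduce p = 5a^3 + 15a^2c + 15a^2 + 25/2ac + 25/2a + 3b^2 - 4bc + 1 modulo G:
  leading term a^3: subtract (5a)·g_1 from 5a^3 + 15a^2c + 15a^2 + 25/2ac + 25/2a + 3b^2 - 4bc + 1 → 3b^2 - 4bc + 1
  leading term b^2: subtract (3b)·g_2 from 3b^2 - 4bc + 1 → -23/2bc - 9/2b + 1
  leading term bc: subtract (-23/2c)·g_2 from -23/2bc - 9/2b + 1 → -9/2b + 115/4c^2 + 69/4c + 1
  leading term b: subtract (-9/2)·g_2 from -9/2b + 115/4c^2 + 69/4c + 1 → 115/4c^2 + 57/2c + 31/4
  leading term c^2: no divisor's leading term divides it; move 115/4c^2 to the remainder.
  leading term c: no divisor's leading term divides it; move 57/2c to the remainder.
  leading term 1: no divisor's leading term divides it; move 31/4 to the remainder.
  normal form = 115/4c^2 + 57/2c + 31/4.
The normal form is nonzero, so p ∉ I. Since p minus its normal form lies in I, I + (p) = I + (r) where r = 115/4c^2 + 57/2c + 31/4; decide whether this ideal is the whole ring.
Run Buchberger on G together with r (pairs among the g_i already reduce to 0 since G is a Gröbner basis):
g_1 = a^2 + 3ac + 3a + 5/2c + 5/2, LT = a^2.
g_2 = b + 5/2c + 3/2, LT = b.
r = 115/4c^2 + 57/2c + 31/4, LT = c^2.

The S-polynomials (S(g_1,g_2), S(g_1,r), S(g_2,r)) all reduce to 0 modulo the current basis, so we have a Gröbner basis.
Inter-reduce: drop elements whose leading term is divisible by another's, tail-reduce, and make monic.
Reduced Gröbner basis: {a^2 + 3ac + 3a + 5/2c + 5/2, b + 5/2c + 3/2, c^2 + 114/115c + 31/115}.
The reduced Gröbner basis of I + (p) is {a^2 + 3ac + 3a + 5/2c + 5/2, b + 5/2c + 3/2, c^2 + 114/115c + 31/115} ≠ {1}, a proper ideal, so the enlarged system stays consistent: p is independent of I, with normal form 115/4c^2 + 57/2c + 31/4.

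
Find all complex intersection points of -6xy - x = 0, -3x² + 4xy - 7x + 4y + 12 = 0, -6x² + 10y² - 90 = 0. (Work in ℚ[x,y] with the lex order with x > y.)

Compute a lex Gröbner basis by Buchberger's algorithm.
f_1 = -6xy - x, LT = xy.
f_2 = -3x² + 4xy - 7x + 4y + 12, LT = x².
f_3 = -6x² + 10y² - 90, LT = x².

S(f_1,f_2): lcm = x²y. S = ⅙x² + 4/3xy² - 7/3xy + 4/3y² + 4y.
  leading term x²: subtract (-1/18)·f_2 from ⅙x² + 4/3xy² - 7/3xy + 4/3y² + 4y → 4/3xy² - 19/9xy - 7/18x + 4/3y² + 38/9y + ⅔
  leading term xy²: subtract (-2/9y)·f_1 from 4/3xy² - 19/9xy - 7/18x + 4/3y² + 38/9y + ⅔ → -7/3xy - 7/18x + 4/3y² + 38/9y + ⅔
  leading term xy: subtract (7/18)·f_1 from -7/3xy - 7/18x + 4/3y² + 38/9y + ⅔ → 4/3y² + 38/9y + ⅔
  leading term y²: no divisor's leading term divides it; move 4/3y² to the remainder.
  leading term y: no divisor's leading term divides it; move 38/9y to the remainder.
  leading term 1: no divisor's leading term divides it; move ⅔ to the remainder.
  remainder 4/3y² + 38/9y + ⅔ ≠ 0; add h_4 = 4/3y² + 38/9y + ⅔ to the basis.

S(f_1,f_3): lcm = x²y. S = ⅙x² + 5/3y³ - 15y.
  leading term x²: subtract (-1/18)·f_2 from ⅙x² + 5/3y³ - 15y → 2/9xy - 7/18x + 5/3y³ - 133/9y + ⅔
  leading term xy: subtract (-1/27)·f_1 from 2/9xy - 7/18x + 5/3y³ - 133/9y + ⅔ → -23/54x + 5/3y³ - 133/9y + ⅔
  leading term x: no divisor's leading term divides it; move -23/54x to the remainder.
  leading term y³: subtract (5/4y)·h_4 from 5/3y³ - 133/9y + ⅔ → -95/18y² - 281/18y + ⅔
  leading term y²: subtract (-95/24)·h_4 from -95/18y² - 281/18y + ⅔ → 119/108y + 119/36
  leading term y: no divisor's leading term divides it; move 119/108y to the remainder.
  leading term 1: no divisor's leading term divides it; move 119/36 to the remainder.
  remainder -23/54x + 119/108y + 119/36 ≠ 0; add h_5 = -23/54x + 119/108y + 119/36 to the basis.

S(f_2,h_5): lcm = x². S = 173/138xy + 1393/138x - 4/3y - 4.
  leading term xy: subtract (-173/828)·f_1 from 173/138xy + 1393/138x - 4/3y - 4 → 8185/828x - 4/3y - 4
  leading term x: subtract (-24555/1058)·h_5 from 8185/828x - 4/3y - 4 → 923231/38088y + 923231/12696
  leading term y: no divisor's leading term divides it; move 923231/38088y to the remainder.
  leading term 1: no divisor's leading term divides it; move 923231/12696 to the remainder.
  remainder 923231/38088y + 923231/12696 ≠ 0; add h_6 = 923231/38088y + 923231/12696 to the basis.

The other S-polynomials (S(f_2,f_3), S(f_1,h_4), S(f_2,h_4), S(f_3,h_4), S(f_1,h_5), S(f_3,h_5), S(h_4,h_5), S(f_1,h_6), S(f_2,h_6), S(f_3,h_6), S(h_4,h_6), S(h_5,h_6)) all reduce to 0 modulo the current basis, so we have a Gröbner basis.
Inter-reduce: drop elements whose leading term is divisible by another's, tail-reduce, and make monic.
Reduced Gröbner basis: {x, y + 3}.

Since the basis is lex-ordered, y + 3 is univariate in y. Its roots are {-3}. Back-substituting each root into the other basis elements fixes the other coordinates.
  y = -3: the earlier basis element becomes x = 0, giving x = 0 — point (0, -3).

{(0, -3)}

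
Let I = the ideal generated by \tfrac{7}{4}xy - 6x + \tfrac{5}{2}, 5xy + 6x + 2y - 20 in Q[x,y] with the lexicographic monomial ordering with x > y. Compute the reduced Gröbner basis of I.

f_1 = \tfrac{7}{4}xy - 6x + \tfrac{5}{2}, LT = xy.
f_2 = 5xy + 6x + 2y - 20, LT = xy.

S(f_1,f_2): lcm = xy. S = -\tfrac{162}{35}x - \tfrac{2}{5}y + \tfrac{38}{7}.
  leading term x: no divisor's leading term divides it; move -\tfrac{162}{35}x to the remainder.
  leading term y: no divisor's leading term divides it; move -\tfrac{2}{5}y to the remainder.
  leading term 1: no divisor's leading term divides it; move \tfrac{38}{7} to the remainder.
  remainder -\tfrac{162}{35}x - \tfrac{2}{5}y + \tfrac{38}{7} ≠ 0; add g_3 = -\tfrac{162}{35}x - \tfrac{2}{5}y + \tfrac{38}{7} to the basis.

S(f_1,g_3): lcm = xy. S = -\tfrac{24}{7}x - \tfrac{7}{81}y^{2} + \tfrac{95}{81}y + \tfrac{10}{7}.
  leading term x: subtract (\tfrac{20}{27})·g_3 from -\tfrac{24}{7}x - \tfrac{7}{81}y^{2} + \tfrac{95}{81}y + \tfrac{10}{7} → -\tfrac{7}{81}y^{2} + \tfrac{119}{81}y - \tfrac{70}{27}
  leading term y^{2}: no divisor's leading term divides it; move -\tfrac{7}{81}y^{2} to the remainder.
  leading term y: no divisor's leading term divides it; move \tfrac{119}{81}y to the remainder.
  leading term 1: no divisor's leading term divides it; move -\tfrac{70}{27} to the remainder.
  remainder -\tfrac{7}{81}y^{2} + \tfrac{119}{81}y - \tfrac{70}{27} ≠ 0; add g_4 = -\tfrac{7}{81}y^{2} + \tfrac{119}{81}y - \tfrac{70}{27} to the basis.

The other S-polynomials (S(f_2,g_3), S(f_1,g_4), S(f_2,g_4), S(g_3,g_4)) all reduce to 0 modulo the current basis, so we have a Gröbner basis.
Inter-reduce: drop elements whose leading term is divisible by another's, tail-reduce, and make monic.

G = {x + \tfrac{7}{81}y - \tfrac{95}{81}, y^{2} - 17y + 30}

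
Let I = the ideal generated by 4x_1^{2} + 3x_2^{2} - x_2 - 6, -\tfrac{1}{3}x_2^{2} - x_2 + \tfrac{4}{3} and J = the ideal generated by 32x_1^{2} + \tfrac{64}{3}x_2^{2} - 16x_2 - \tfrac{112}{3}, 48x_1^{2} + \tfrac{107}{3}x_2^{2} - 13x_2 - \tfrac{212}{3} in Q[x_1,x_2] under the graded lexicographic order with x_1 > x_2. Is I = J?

Yes, the ideals are equal.

Two ideals are equal iff their reduced Gröbner bases coincide (the reduced basis is unique for a fixed ordering).
Buchberger on the first generating set:
f_1 = 4x_1^{2} + 3x_2^{2} - x_2 - 6, LT = x_1^{2}.
f_2 = -\tfrac{1}{3}x_2^{2} - x_2 + \tfrac{4}{3}, LT = x_2^{2}.

The S-polynomials (S(f_1,f_2)) all reduce to 0 modulo the current basis, so we have a Gröbner basis.
Inter-reduce: drop elements whose leading term is divisible by another's, tail-reduce, and make monic.
Reduced Gröbner basis: {x_1^{2} - \tfrac{5}{2}x_2 + \tfrac{3}{2}, x_2^{2} + 3x_2 - 4}.

Buchberger on the second generating set:
h_1 = 32x_1^{2} + \tfrac{64}{3}x_2^{2} - 16x_2 - \tfrac{112}{3}, LT = x_1^{2}.
h_2 = 48x_1^{2} + \tfrac{107}{3}x_2^{2} - 13x_2 - \tfrac{212}{3}, LT = x_1^{2}.

S(h_1,h_2): lcm = x_1^{2}. S = -\tfrac{11}{144}x_2^{2} - \tfrac{11}{48}x_2 + \tfrac{11}{36}.
  leading term x_2^{2}: no divisor's leading term divides it; move -\tfrac{11}{144}x_2^{2} to the remainder.
  leading term x_2: no divisor's leading term divides it; move -\tfrac{11}{48}x_2 to the remainder.
  leading term 1: no divisor's leading term divides it; move \tfrac{11}{36} to the remainder.
  remainder -\tfrac{11}{144}x_2^{2} - \tfrac{11}{48}x_2 + \tfrac{11}{36} ≠ 0; add k_3 = -\tfrac{11}{144}x_2^{2} - \tfrac{11}{48}x_2 + \tfrac{11}{36} to the basis.

The other S-polynomials (S(h_1,k_3), S(h_2,k_3)) all reduce to 0 modulo the current basis, so we have a Gröbner basis.
Inter-reduce: drop elements whose leading term is divisible by another's, tail-reduce, and make monic.
Reduced Gröbner basis: {x_1^{2} - \tfrac{5}{2}x_2 + \tfrac{3}{2}, x_2^{2} + 3x_2 - 4}.

The two bases agree; hence the ideals are identical.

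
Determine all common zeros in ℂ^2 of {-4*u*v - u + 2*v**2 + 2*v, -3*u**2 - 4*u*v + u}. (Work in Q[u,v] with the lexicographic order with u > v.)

Compute a lex Gröbner basis by Buchberger's algorithm.
f_1 = -4*u*v - u + 2*v**2 + 2*v, LT = u*v.
f_2 = -3*u**2 - 4*u*v + u, LT = u**2.

S(f_1,f_2): lcm = u**2*v. S = 1/4*u**2 - 11/6*u*v**2 - 1/6*u*v.
  leading term u**2: subtract (-1/12)·f_2 from 1/4*u**2 - 11/6*u*v**2 - 1/6*u*v → -11/6*u*v**2 - 1/2*u*v + 1/12*u
  leading term u*v**2: subtract (11/24*v)·f_1 from -11/6*u*v**2 - 1/2*u*v + 1/12*u → -1/24*u*v + 1/12*u - 11/12*v**3 - 11/12*v**2
  leading term u*v: subtract (1/96)·f_1 from -1/24*u*v + 1/12*u - 11/12*v**3 - 11/12*v**2 → 3/32*u - 11/12*v**3 - 15/16*v**2 - 1/48*v
  leading term u: no divisor's leading term divides it; move 3/32*u to the remainder.
  leading term v**3: no divisor's leading term divides it; move -11/12*v**3 to the remainder.
  leading term v**2: no divisor's leading term divides it; move -15/16*v**2 to the remainder.
  leading term v: no divisor's leading term divides it; move -1/48*v to the remainder.
  remainder 3/32*u - 11/12*v**3 - 15/16*v**2 - 1/48*v ≠ 0; add h_3 = 3/32*u - 11/12*v**3 - 15/16*v**2 - 1/48*v to the basis.

S(f_1,h_3): lcm = u*v. S = 1/4*u + 88/9*v**4 + 10*v**3 - 5/18*v**2 - 1/2*v.
  leading term u: subtract (8/3)·h_3 from 1/4*u + 88/9*v**4 + 10*v**3 - 5/18*v**2 - 1/2*v → 88/9*v**4 + 112/9*v**3 + 20/9*v**2 - 4/9*v
  leading term v**4: no divisor's leading term divides it; move 88/9*v**4 to the remainder.
  leading term v**3: no divisor's leading term divides it; move 112/9*v**3 to the remainder.
  leading term v**2: no divisor's leading term divides it; move 20/9*v**2 to the remainder.
  leading term v: no divisor's leading term divides it; move -4/9*v to the remainder.
  remainder 88/9*v**4 + 112/9*v**3 + 20/9*v**2 - 4/9*v ≠ 0; add h_4 = 88/9*v**4 + 112/9*v**3 + 20/9*v**2 - 4/9*v to the basis.

S(f_2,h_3): lcm = u**2. S = 88/9*u*v**3 + 10*u*v**2 + 14/9*u*v - 1/3*u.
  leading term u*v**3: subtract (-22/9*v**2)·f_1 from 88/9*u*v**3 + 10*u*v**2 + 14/9*u*v - 1/3*u → 68/9*u*v**2 + 14/9*u*v - 1/3*u + 44/9*v**4 + 44/9*v**3
  leading term u*v**2: subtract (-17/9*v)·f_1 from 68/9*u*v**2 + 14/9*u*v - 1/3*u + 44/9*v**4 + 44/9*v**3 → -1/3*u*v - 1/3*u + 44/9*v**4 + 26/3*v**3 + 34/9*v**2
  leading term u*v: subtract (1/12)·f_1 from -1/3*u*v - 1/3*u + 44/9*v**4 + 26/3*v**3 + 34/9*v**2 → -1/4*u + 44/9*v**4 + 26/3*v**3 + 65/18*v**2 - 1/6*v
  leading term u: subtract (-8/3)·h_3 from -1/4*u + 44/9*v**4 + 26/3*v**3 + 65/18*v**2 - 1/6*v → 44/9*v**4 + 56/9*v**3 + 10/9*v**2 - 2/9*v
  leading term v**4: subtract (1/2)·h_4 from 44/9*v**4 + 56/9*v**3 + 10/9*v**2 - 2/9*v → 0
  remainder 0.

S(f_1,h_4): lcm = u*v**4. S = -45/44*u*v**3 - 5/22*u*v**2 + 1/22*u*v - 1/2*v**5 - 1/2*v**4.
  leading term u*v**3: subtract (45/176*v**2)·f_1 from -45/44*u*v**3 - 5/22*u*v**2 + 1/22*u*v - 1/2*v**5 - 1/2*v**4 → 5/176*u*v**2 + 1/22*u*v - 1/2*v**5 - 89/88*v**4 - 45/88*v**3
  leading term u*v**2: subtract (-5/704*v)·f_1 from 5/176*u*v**2 + 1/22*u*v - 1/2*v**5 - 89/88*v**4 - 45/88*v**3 → 27/704*u*v - 1/2*v**5 - 89/88*v**4 - 175/352*v**3 + 5/352*v**2
  leading term u*v: subtract (-27/2816)·f_1 from 27/704*u*v - 1/2*v**5 - 89/88*v**4 - 175/352*v**3 + 5/352*v**2 → -27/2816*u - 1/2*v**5 - 89/88*v**4 - 175/352*v**3 + 47/1408*v**2 + 27/1408*v
  leading term u: subtract (-9/88)·h_3 from -27/2816*u - 1/2*v**5 - 89/88*v**4 - 175/352*v**3 + 47/1408*v**2 + 27/1408*v → -1/2*v**5 - 89/88*v**4 - 13/22*v**3 - 1/16*v**2 + 3/176*v
  leading term v**5: subtract (-9/176*v)·h_4 from -1/2*v**5 - 89/88*v**4 - 13/22*v**3 - 1/16*v**2 + 3/176*v → -3/8*v**4 - 21/44*v**3 - 15/176*v**2 + 3/176*v
  leading term v**4: subtract (-27/704)·h_4 from -3/8*v**4 - 21/44*v**3 - 15/176*v**2 + 3/176*v → 0
  remainder 0.

S(f_2,h_4): leading monomials are coprime, so the S-polynomial reduces to 0 (Buchberger's first criterion).
S(h_3,h_4): leading monomials are coprime, so the S-polynomial reduces to 0 (Buchberger's first criterion).
Every S-polynomial of the final basis reduces to 0, so we have a Gröbner basis.
Inter-reduce: drop elements whose leading term is divisible by another's, tail-reduce, and make monic.
Reduced Gröbner basis: {u - 88/9*v**3 - 10*v**2 - 2/9*v, v**4 + 14/11*v**3 + 5/22*v**2 - 1/22*v}.

Elimination: the polynomial v**4 + 14/11*v**3 + 5/22*v**2 - 1/22*v lies in the elimination ideal for v, so v ∈ {-1, 0, -3/22 + sqrt(31)/22, -sqrt(31)/22 - 3/22}. For each such v, the remaining basis elements (now univariate) give the rest of the solution.
  v = -1: the earlier basis element becomes u = 0, giving u = 0 — point (0, -1).
  v = 0: the earlier basis element becomes u = 0, giving u = 0 — point (0, 0).
  v = -3/22 + sqrt(31)/22: the earlier basis element becomes u - 17/33 + 2*sqrt(31)/33 = 0, giving u = 17/33 - 2*sqrt(31)/33 — point (17/33 - 2*sqrt(31)/33, -3/22 + sqrt(31)/22).
  v = -sqrt(31)/22 - 3/22: the earlier basis element becomes u - 17/33 - 2*sqrt(31)/33 = 0, giving u = 2*sqrt(31)/33 + 17/33 — point (2*sqrt(31)/33 + 17/33, -sqrt(31)/22 - 3/22).
Check: every point annihilates each of the original generators.
This is the nonlinear analogue of row-reducing a linear system.

{(0, -1), (0, 0), (17/33 - 2*sqrt(31)/33, -3/22 + sqrt(31)/22), (2*sqrt(31)/33 + 17/33, -sqrt(31)/22 - 3/22)}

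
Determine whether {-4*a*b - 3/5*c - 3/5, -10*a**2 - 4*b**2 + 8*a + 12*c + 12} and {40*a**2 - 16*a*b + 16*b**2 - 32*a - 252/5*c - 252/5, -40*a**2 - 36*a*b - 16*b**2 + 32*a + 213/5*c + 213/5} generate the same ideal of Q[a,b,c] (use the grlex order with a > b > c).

Two ideals are equal iff their reduced Gröbner bases coincide (the reduced basis is unique for a fixed ordering).
Buchberger on the first generating set:
f_1 = -4*a*b - 3/5*c - 3/5, LT = a*b.
f_2 = -10*a**2 - 4*b**2 + 8*a + 12*c + 12, LT = a**2.

S(f_1,f_2): lcm = a**2*b. S = -2/5*b**3 + 4/5*a*b + 3/20*a*c + 6/5*b*c + 3/20*a + 6/5*b.
  reduce S modulo (f_1, f_2):
  remainder -2/5*b**3 + 3/20*a*c + 6/5*b*c + 3/20*a + 6/5*b - 3/25*c - 3/25 ≠ 0; add g_3 = -2/5*b**3 + 3/20*a*c + 6/5*b*c + 3/20*a + 6/5*b - 3/25*c - 3/25 to the basis.

The other S-polynomials (S(f_1,g_3), S(f_2,g_3)) all reduce to 0 modulo the current basis, so we have a Gröbner basis.
Inter-reduce: drop elements whose leading term is divisible by another's, tail-reduce, and make monic.
Reduced Gröbner basis: {b**3 - 3/8*a*c - 3*b*c - 3/8*a - 3*b + 3/10*c + 3/10, a**2 + 2/5*b**2 - 4/5*a - 6/5*c - 6/5, a*b + 3/20*c + 3/20}.

Buchberger on the second generating set:
h_1 = 40*a**2 - 16*a*b + 16*b**2 - 32*a - 252/5*c - 252/5, LT = a**2.
h_2 = -40*a**2 - 36*a*b - 16*b**2 + 32*a + 213/5*c + 213/5, LT = a**2.

S(h_1,h_2): lcm = a**2. S = -13/10*a*b - 39/200*c - 39/200.
  reduce S modulo (h_1, h_2):
  remainder -13/10*a*b - 39/200*c - 39/200 ≠ 0; add k_3 = -13/10*a*b - 39/200*c - 39/200 to the basis.

S(h_1,k_3): lcm = a**2*b. S = -2/5*a*b**2 + 2/5*b**3 - 4/5*a*b - 3/20*a*c - 63/50*b*c - 3/20*a - 63/50*b.
  reduce S modulo (h_1, h_2, k_3):
  remainder 2/5*b**3 - 3/20*a*c - 6/5*b*c - 3/20*a - 6/5*b + 3/25*c + 3/25 ≠ 0; add k_4 = 2/5*b**3 - 3/20*a*c - 6/5*b*c - 3/20*a - 6/5*b + 3/25*c + 3/25 to the basis.

The other S-polynomials (S(h_2,k_3), S(h_1,k_4), S(h_2,k_4), S(k_3,k_4)) all reduce to 0 modulo the current basis, so we have a Gröbner basis.
Inter-reduce: drop elements whose leading term is divisible by another's, tail-reduce, and make monic.
Reduced Gröbner basis: {b**3 - 3/8*a*c - 3*b*c - 3/8*a - 3*b + 3/10*c + 3/10, a**2 + 2/5*b**2 - 4/5*a - 6/5*c - 6/5, a*b + 3/20*c + 3/20}.

The two bases agree; hence the ideals are identical.

Yes, the ideals are equal.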